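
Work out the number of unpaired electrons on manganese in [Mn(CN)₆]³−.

2 unpaired electrons

Each cyanide is −1; balancing the −3 overall charge requires Mn(III).
Mn sits in group 7, so the d-electron count is 7 − 3 = 4.
The spin state decides the count: Cyanide is a strong-field ligand (high in the spectrochemical series) for a first-row metal, so the complex is low-spin.
An octahedral low-spin d⁴ ion is t₂g⁴e_g⁰, giving 2 unpaired electrons.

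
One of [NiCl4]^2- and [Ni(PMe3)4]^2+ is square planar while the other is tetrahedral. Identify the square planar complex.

[Ni(PMe3)4]^2+

For [NiCl4]^2-: Ligand charges: each chloride is −1. With an overall charge of −2 the nickel centre must be in the +2 oxidation state. Nickel is a group-10 element; Ni(II) is therefore d⁸. Chloride is a weak-field ligand. With weak-field ligands the CFSE gain from square planar is small, so a 3d d⁸ ion takes the sterically preferred tetrahedral geometry. → tetrahedral.
For [Ni(PMe3)4]^2+: Summing ligand charges against the +2 overall charge gives an oxidation state of +2 for nickel. Nickel is a group-10 element; Ni(II) is therefore d⁸. Trimethylphosphine is a strong-field ligand (high in the spectrochemical series). A 3d d⁸ ion with strong-field ligands gains enough CFSE to favour square planar over tetrahedral. → square planar.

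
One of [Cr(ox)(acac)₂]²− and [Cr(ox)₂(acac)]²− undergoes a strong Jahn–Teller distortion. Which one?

[Cr(ox)(acac)₂]²−

[Cr(ox)(acac)₂]²−: Each oxalate is −2; each acetylacetonate is −1; balancing the −2 overall charge requires Cr(II). Chromium is a group-6 element; Cr(II) is therefore d⁴. Acetylacetonate and oxalate are weak-field ligands for a first-row metal, so the complex is high-spin. The t₂g³e_g¹ (high-spin) configuration has an unevenly filled e_g set; the Jahn–Teller theorem predicts a tetragonal distortion (typically axial elongation) to lift the degeneracy.
[Cr(ox)₂(acac)]²−: Summing ligand charges against the −2 overall charge gives an oxidation state of +3 for chromium. Cr sits in group 6, so the d-electron count is 6 − 3 = 3. The d³ configuration leaves the e_g set evenly filled (or empty) — no strong Jahn–Teller driving force.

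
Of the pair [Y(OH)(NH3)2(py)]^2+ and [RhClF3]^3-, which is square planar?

For [Y(OH)(NH3)2(py)]^2+: Summing ligand charges against the +2 overall charge gives an oxidation state of +3 for yttrium. Y sits in group 3, so the d-electron count is 3 − 3 = 0. A d⁰ ion has no crystal-field stabilisation preference between square planar and tetrahedral, so four ligands adopt the sterically favoured tetrahedral geometry. → tetrahedral.
For [RhClF3]^3-: Summing ligand charges against the −3 overall charge gives an oxidation state of +1 for rhodium. Group 9 minus oxidation state 1 gives a d⁸ configuration. A 4d d⁸ ion has a large crystal-field splitting; square planar leaves the high-energy d_{x²−y²} orbital empty and maximises CFSE. → square planar.

[RhClF3]^3-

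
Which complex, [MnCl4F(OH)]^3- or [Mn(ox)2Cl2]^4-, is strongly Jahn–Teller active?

[MnCl4F(OH)]^3-: Ligand charges: each chloride is −1; each fluoride is −1; each hydroxide is −1. With an overall charge of −3 the manganese centre must be in the +3 oxidation state. Manganese is a group-7 element; Mn(III) is therefore d⁴. Chloride, fluoride, and hydroxide are weak-field ligands for a first-row metal, so the complex is high-spin. The t₂g³e_g¹ (high-spin) configuration has an unevenly filled e_g set; the Jahn–Teller theorem predicts a tetragonal distortion (typically axial elongation) to lift the degeneracy.
[Mn(ox)2Cl2]^4-: Each oxalate is −2; each chloride is −1; balancing the −4 overall charge requires Mn(II). Manganese is a group-7 element; Mn(II) is therefore d⁵. Chloride and oxalate are weak-field ligands for a first-row metal, so the complex is high-spin. The d⁵ configuration leaves the e_g set evenly filled (or empty) — no strong Jahn–Teller driving force.

[MnCl4F(OH)]^3-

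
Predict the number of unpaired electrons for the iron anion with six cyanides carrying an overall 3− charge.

1

Ligand charges: each cyanide is −1. With an overall charge of −3 the iron centre must be in the +3 oxidation state.
Fe sits in group 8, so the d-electron count is 8 − 3 = 5.
The spin state decides the count: Cyanide is a strong-field ligand (high in the spectrochemical series) for a first-row metal, so the complex is low-spin.
An octahedral low-spin d⁵ ion is t₂g⁵e_g⁰, giving 1 unpaired electron.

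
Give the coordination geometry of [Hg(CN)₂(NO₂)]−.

Ligand charges: each cyanide is −1; each nitro (N-bound nitrite) is −1. With an overall charge of −1 the mercury centre must be in the +2 oxidation state.
Hg sits in group 12, so the d-electron count is 12 − 2 = 10.
Coordination number: 3.
Three ligands around a d¹⁰ centre minimise repulsion in a trigonal-planar arrangement.

trigonal planar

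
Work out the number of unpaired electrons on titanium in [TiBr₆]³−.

Ligand charges: each bromide is −1. With an overall charge of −3 the titanium centre must be in the +3 oxidation state.
Titanium is a group-4 element; Ti(III) is therefore d¹.
In an octahedral field the d¹ configuration is t₂g¹e_g⁰ (only one arrangement possible), giving 1 unpaired electron.

1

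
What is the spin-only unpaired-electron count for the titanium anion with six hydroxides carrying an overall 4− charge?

2

Ligand charges: each hydroxide is −1. With an overall charge of −4 the titanium centre must be in the +2 oxidation state.
Group 4 minus oxidation state 2 gives a d² configuration.
In an octahedral field the d² configuration is t₂g²e_g⁰ (only one arrangement possible), giving 2 unpaired electrons.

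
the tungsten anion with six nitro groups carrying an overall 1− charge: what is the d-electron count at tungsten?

d¹

Ligand charges: each nitro (N-bound nitrite) is −1. With an overall charge of −1 the tungsten centre must be in the +5 oxidation state.
Tungsten is a group-6 element; W(V) is therefore d¹.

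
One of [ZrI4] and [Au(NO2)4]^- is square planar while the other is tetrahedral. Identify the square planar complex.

For [ZrI4]: Summing ligand charges against the 0 overall charge gives an oxidation state of +4 for zirconium. Zirconium is a group-4 element; Zr(IV) is therefore d⁰. A d⁰ ion has no crystal-field stabilisation preference between square planar and tetrahedral, so four ligands adopt the sterically favoured tetrahedral geometry. → tetrahedral.
For [Au(NO2)4]^-: Each nitro (N-bound nitrite) is −1; balancing the −1 overall charge requires Au(III). Gold is a group-11 element; Au(III) is therefore d⁸. A 5d d⁸ ion has a large crystal-field splitting; square planar leaves the high-energy d_{x²−y²} orbital empty and maximises CFSE. → square planar.

[Au(NO2)4]^-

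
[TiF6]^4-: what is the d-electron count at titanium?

d2

Each fluoride is −1; balancing the −4 overall charge requires Ti(II).
Group 4 minus oxidation state 2 gives a d² configuration.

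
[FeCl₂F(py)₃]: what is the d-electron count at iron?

Each chloride is −1; each fluoride is −1; pyridine is neutral; balancing the 0 overall charge requires Fe(III).
Iron is a group-8 element; Fe(III) is therefore d⁵.

d⁵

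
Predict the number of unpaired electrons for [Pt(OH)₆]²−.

Each hydroxide is −1; balancing the −2 overall charge requires Pt(IV).
Group 10 minus oxidation state 4 gives a d⁶ configuration.
The spin state decides the count: a 5d ion has a large Δₒ and is invariably low-spin.
An octahedral low-spin d⁶ ion is t₂g⁶e_g⁰, giving 0 unpaired electrons.

0 unpaired electrons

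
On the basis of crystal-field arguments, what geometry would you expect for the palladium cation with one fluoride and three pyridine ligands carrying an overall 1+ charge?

Summing ligand charges against the +1 overall charge gives an oxidation state of +2 for palladium.
Palladium is a group-10 element; Pd(II) is therefore d⁸.
With 4 monodentate ligands the coordination number is 4.
A 4d d⁸ ion has a large crystal-field splitting; square planar leaves the high-energy d_{x²−y²} orbital empty and maximises CFSE.

square planar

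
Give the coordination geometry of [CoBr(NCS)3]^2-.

Ligand charges: each bromide is −1; each isothiocyanate is −1. With an overall charge of −2 the cobalt centre must be in the +2 oxidation state.
Group 9 minus oxidation state 2 gives a d⁷ configuration.
With 4 monodentate ligands the coordination number is 4.
Bromide and isothiocyanate are weak-field ligands.
For a high-spin 3d d⁷ ion with weak-field ligands the small Δₜ gives little square-planar CFSE advantage, so four ligands adopt the sterically favoured tetrahedral geometry.

tetrahedral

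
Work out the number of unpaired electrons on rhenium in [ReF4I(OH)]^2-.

Each fluoride is −1; each iodide is −1; each hydroxide is −1; balancing the −2 overall charge requires Re(IV).
Rhenium is a group-7 element; Re(IV) is therefore d³.
In an octahedral field the d³ configuration is t₂g³e_g⁰ (only one arrangement possible), giving 3 unpaired electrons.

3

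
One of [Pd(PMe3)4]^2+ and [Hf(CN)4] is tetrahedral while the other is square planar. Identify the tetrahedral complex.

For [Pd(PMe3)4]^2+: Summing ligand charges against the +2 overall charge gives an oxidation state of +2 for palladium. Group 10 minus oxidation state 2 gives a d⁸ configuration. A 4d d⁸ ion has a large crystal-field splitting; square planar leaves the high-energy d_{x²−y²} orbital empty and maximises CFSE. → square planar.
For [Hf(CN)4]: Ligand charges: each cyanide is −1. With an overall charge of 0 the hafnium centre must be in the +4 oxidation state. Group 4 minus oxidation state 4 gives a d⁰ configuration. A d⁰ ion has no crystal-field stabilisation preference between square planar and tetrahedral, so four ligands adopt the sterically favoured tetrahedral geometry. → tetrahedral.

[Hf(CN)4]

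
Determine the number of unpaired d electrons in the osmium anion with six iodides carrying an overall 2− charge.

2

Ligand charges: each iodide is −1. With an overall charge of −2 the osmium centre must be in the +4 oxidation state.
Os sits in group 8, so the d-electron count is 8 − 4 = 4.
The spin state decides the count: a 5d ion has a large Δₒ and is invariably low-spin.
An octahedral low-spin d⁴ ion is t₂g⁴e_g⁰, giving 2 unpaired electrons.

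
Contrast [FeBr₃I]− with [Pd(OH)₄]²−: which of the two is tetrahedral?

For [FeBr₃I]−: Summing ligand charges against the −1 overall charge gives an oxidation state of +3 for iron. Group 8 minus oxidation state 3 gives a d⁵ configuration. A high-spin d⁵ ion has zero CFSE in either geometry, so four ligands adopt the sterically favoured tetrahedral geometry. → tetrahedral.
For [Pd(OH)₄]²−: Each hydroxide is −1; balancing the −2 overall charge requires Pd(II). Palladium is a group-10 element; Pd(II) is therefore d⁸. A 4d d⁸ ion has a large crystal-field splitting; square planar leaves the high-energy d_{x²−y²} orbital empty and maximises CFSE. → square planar.

[FeBr₃I]−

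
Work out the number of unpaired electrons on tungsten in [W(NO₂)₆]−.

1 unpaired electron

Each nitro (N-bound nitrite) is −1; balancing the −1 overall charge requires W(V).
Tungsten is a group-6 element; W(V) is therefore d¹.
In an octahedral field the d¹ configuration is t₂g¹e_g⁰ (only one arrangement possible), giving 1 unpaired electron.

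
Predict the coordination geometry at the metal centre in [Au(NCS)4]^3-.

Summing ligand charges against the −3 overall charge gives an oxidation state of +1 for gold.
Group 11 minus oxidation state 1 gives a d¹⁰ configuration.
Coordination number: 4.
A d¹⁰ ion has no crystal-field stabilisation preference between square planar and tetrahedral, so four ligands adopt the sterically favoured tetrahedral geometry.

tetrahedral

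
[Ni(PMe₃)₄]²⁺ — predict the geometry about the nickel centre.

Summing ligand charges against the +2 overall charge gives an oxidation state of +2 for nickel.
Nickel is a group-10 element; Ni(II) is therefore d⁸.
With 4 monodentate ligands the coordination number is 4.
Trimethylphosphine is a strong-field ligand (high in the spectrochemical series).
A 3d d⁸ ion with strong-field ligands gains enough CFSE to favour square planar over tetrahedral.

square planar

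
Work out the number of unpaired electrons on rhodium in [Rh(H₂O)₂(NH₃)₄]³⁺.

Summing ligand charges against the +3 overall charge gives an oxidation state of +3 for rhodium.
Rhodium is a group-9 element; Rh(III) is therefore d⁶.
The spin state decides the count: a 4d ion has a large Δₒ and is invariably low-spin.
An octahedral low-spin d⁶ ion is t₂g⁶e_g⁰, giving 0 unpaired electrons.

0 unpaired electrons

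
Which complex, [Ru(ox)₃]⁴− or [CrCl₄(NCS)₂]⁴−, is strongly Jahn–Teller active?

[Ru(ox)₃]⁴−: Summing ligand charges against the −4 overall charge gives an oxidation state of +2 for ruthenium. Group 8 minus oxidation state 2 gives a d⁶ configuration. A 4d ion has a large Δₒ and is invariably low-spin. The d⁶ configuration leaves the e_g set evenly filled (or empty) — no strong Jahn–Teller driving force.
[CrCl₄(NCS)₂]⁴−: Ligand charges: each chloride is −1; each isothiocyanate is −1. With an overall charge of −4 the chromium centre must be in the +2 oxidation state. Chromium is a group-6 element; Cr(II) is therefore d⁴. Chloride and isothiocyanate are weak-field ligands for a first-row metal, so the complex is high-spin. The t₂g³e_g¹ (high-spin) configuration has an unevenly filled e_g set; the Jahn–Teller theorem predicts a tetragonal distortion (typically axial elongation) to lift the degeneracy.

[CrCl₄(NCS)₂]⁴−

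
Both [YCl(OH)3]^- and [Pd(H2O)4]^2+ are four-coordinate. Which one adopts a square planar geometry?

For [YCl(OH)3]^-: Each chloride is −1; each hydroxide is −1; balancing the −1 overall charge requires Y(III). Group 3 minus oxidation state 3 gives a d⁰ configuration. A d⁰ ion has no crystal-field stabilisation preference between square planar and tetrahedral, so four ligands adopt the sterically favoured tetrahedral geometry. → tetrahedral.
For [Pd(H2O)4]^2+: Ligand charges: water is neutral. With an overall charge of +2 the palladium centre must be in the +2 oxidation state. Pd sits in group 10, so the d-electron count is 10 − 2 = 8. A 4d d⁸ ion has a large crystal-field splitting; square planar leaves the high-energy d_{x²−y²} orbital empty and maximises CFSE. → square planar.

[Pd(H2O)4]^2+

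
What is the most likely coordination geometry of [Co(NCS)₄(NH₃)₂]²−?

octahedral

Each isothiocyanate is −1; ammonia is neutral; balancing the −2 overall charge requires Co(II).
Co sits in group 9, so the d-electron count is 9 − 2 = 7.
With 6 monodentate ligands the coordination number is 6.
Six donors around a single metal centre give an octahedral coordination sphere.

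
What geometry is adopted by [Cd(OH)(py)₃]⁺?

Each hydroxide is −1; pyridine is neutral; balancing the +1 overall charge requires Cd(II).
Cadmium is a group-12 element; Cd(II) is therefore d¹⁰.
With 4 monodentate ligands the coordination number is 4.
A d¹⁰ ion has no crystal-field stabilisation preference between square planar and tetrahedral, so four ligands adopt the sterically favoured tetrahedral geometry.

tetrahedral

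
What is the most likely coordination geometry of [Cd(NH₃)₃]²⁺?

Ligand charges: ammonia is neutral. With an overall charge of +2 the cadmium centre must be in the +2 oxidation state.
Cadmium is a group-12 element; Cd(II) is therefore d¹⁰.
Coordination number: 3.
Three ligands around a d¹⁰ centre minimise repulsion in a trigonal-planar arrangement.

trigonal planar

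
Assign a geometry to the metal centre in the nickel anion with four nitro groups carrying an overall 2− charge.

square planar

Ligand charges: each nitro (N-bound nitrite) is −1. With an overall charge of −2 the nickel centre must be in the +2 oxidation state.
Ni sits in group 10, so the d-electron count is 10 − 2 = 8.
Coordination number: 4.
Nitro (N-bound nitrite) is a strong-field ligand (high in the spectrochemical series).
A 3d d⁸ ion with strong-field ligands gains enough CFSE to favour square planar over tetrahedral.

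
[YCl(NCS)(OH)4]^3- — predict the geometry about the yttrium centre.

octahedral

Summing ligand charges against the −3 overall charge gives an oxidation state of +3 for yttrium.
Y sits in group 3, so the d-electron count is 3 − 3 = 0.
With 6 monodentate ligands the coordination number is 6.
Six donors around a single metal centre give an octahedral coordination sphere.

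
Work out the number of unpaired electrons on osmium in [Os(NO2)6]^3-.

1

Summing ligand charges against the −3 overall charge gives an oxidation state of +3 for osmium.
Osmium is a group-8 element; Os(III) is therefore d⁵.
The spin state decides the count: a 5d ion has a large Δₒ and is invariably low-spin.
An octahedral low-spin d⁵ ion is t₂g⁵e_g⁰, giving 1 unpaired electron.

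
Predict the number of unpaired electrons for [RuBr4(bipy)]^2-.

0

Each bromide is −1; 2,2′-bipyridine is neutral; balancing the −2 overall charge requires Ru(II).
Group 8 minus oxidation state 2 gives a d⁶ configuration.
Counting donor atoms: 4×bromide (monodentate) → 4 donors; 1×2,2′-bipyridine (bidentate) → 2 donors. Coordination number = 6.
The spin state decides the count: a 4d ion has a large Δₒ and is invariably low-spin.
An octahedral low-spin d⁶ ion is t₂g⁶e_g⁰, giving 0 unpaired electrons.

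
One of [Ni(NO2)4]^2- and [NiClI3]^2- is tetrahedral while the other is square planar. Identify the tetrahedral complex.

For [Ni(NO2)4]^2-: Summing ligand charges against the −2 overall charge gives an oxidation state of +2 for nickel. Nickel is a group-10 element; Ni(II) is therefore d⁸. Nitro (N-bound nitrite) is a strong-field ligand (high in the spectrochemical series). A 3d d⁸ ion with strong-field ligands gains enough CFSE to favour square planar over tetrahedral. → square planar.
For [NiClI3]^2-: Ligand charges: each chloride is −1; each iodide is −1. With an overall charge of −2 the nickel centre must be in the +2 oxidation state. Ni sits in group 10, so the d-electron count is 10 − 2 = 8. Chloride and iodide are weak-field ligands. With weak-field ligands the CFSE gain from square planar is small, so a 3d d⁸ ion takes the sterically preferred tetrahedral geometry. → tetrahedral.

[NiClI3]^2-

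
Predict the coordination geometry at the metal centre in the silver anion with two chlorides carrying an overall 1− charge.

linear

Summing ligand charges against the −1 overall charge gives an oxidation state of +1 for silver.
Silver is a group-11 element; Ag(I) is therefore d¹⁰.
Coordination number: 2.
A d¹⁰ ion with only two ligands adopts a linear arrangement (sp hybridisation; no CFSE preference).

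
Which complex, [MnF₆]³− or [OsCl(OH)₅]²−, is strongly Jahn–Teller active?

[MnF₆]³−: Ligand charges: each fluoride is −1. With an overall charge of −3 the manganese centre must be in the +3 oxidation state. Manganese is a group-7 element; Mn(III) is therefore d⁴. Fluoride is a weak-field ligand for a first-row metal, so the complex is high-spin. The t₂g³e_g¹ (high-spin) configuration has an unevenly filled e_g set; the Jahn–Teller theorem predicts a tetragonal distortion (typically axial elongation) to lift the degeneracy.
[OsCl(OH)₅]²−: Summing ligand charges against the −2 overall charge gives an oxidation state of +4 for osmium. Os sits in group 8, so the d-electron count is 8 − 4 = 4. A 5d ion has a large Δₒ and is invariably low-spin. The d⁴ configuration leaves the e_g set evenly filled (or empty) — no strong Jahn–Teller driving force.

[MnF₆]³−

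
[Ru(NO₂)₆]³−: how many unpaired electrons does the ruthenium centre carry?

1 unpaired electron

Each nitro (N-bound nitrite) is −1; balancing the −3 overall charge requires Ru(III).
Ruthenium is a group-8 element; Ru(III) is therefore d⁵.
The spin state decides the count: a 4d ion has a large Δₒ and is invariably low-spin.
An octahedral low-spin d⁵ ion is t₂g⁵e_g⁰, giving 1 unpaired electron.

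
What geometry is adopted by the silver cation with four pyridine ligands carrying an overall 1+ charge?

Pyridine is neutral; balancing the +1 overall charge requires Ag(I).
Ag sits in group 11, so the d-electron count is 11 − 1 = 10.
Coordination number: 4.
A d¹⁰ ion has no crystal-field stabilisation preference between square planar and tetrahedral, so four ligands adopt the sterically favoured tetrahedral geometry.

tetrahedral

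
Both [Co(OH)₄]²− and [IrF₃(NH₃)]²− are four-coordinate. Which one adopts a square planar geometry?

For [Co(OH)₄]²−: Summing ligand charges against the −2 overall charge gives an oxidation state of +2 for cobalt. Cobalt is a group-9 element; Co(II) is therefore d⁷. For a high-spin 3d d⁷ ion with weak-field ligands the small Δₜ gives little square-planar CFSE advantage, so four ligands adopt the sterically favoured tetrahedral geometry. → tetrahedral.
For [IrF₃(NH₃)]²−: Ligand charges: each fluoride is −1; ammonia is neutral. With an overall charge of −2 the iridium centre must be in the +1 oxidation state. Iridium is a group-9 element; Ir(I) is therefore d⁸. A 5d d⁸ ion has a large crystal-field splitting; square planar leaves the high-energy d_{x²−y²} orbital empty and maximises CFSE. → square planar.

[IrF₃(NH₃)]²−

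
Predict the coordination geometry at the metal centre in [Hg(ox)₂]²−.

Summing ligand charges against the −2 overall charge gives an oxidation state of +2 for mercury.
Hg sits in group 12, so the d-electron count is 12 − 2 = 10.
Counting donor atoms: 2×oxalate (bidentate) → 4 donors. Coordination number = 4.
A d¹⁰ ion has no crystal-field stabilisation preference between square planar and tetrahedral, so four ligands adopt the sterically favoured tetrahedral geometry.

tetrahedral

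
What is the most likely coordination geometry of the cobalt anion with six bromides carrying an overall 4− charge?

Each bromide is −1; balancing the −4 overall charge requires Co(II).
Group 9 minus oxidation state 2 gives a d⁷ configuration.
Coordination number: 6.
Six donors around a single metal centre give an octahedral coordination sphere.

octahedral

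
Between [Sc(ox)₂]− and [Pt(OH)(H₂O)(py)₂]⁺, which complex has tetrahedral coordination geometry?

For [Sc(ox)₂]−: Each oxalate is −2; balancing the −1 overall charge requires Sc(III). Scandium is a group-3 element; Sc(III) is therefore d⁰. A d⁰ ion has no crystal-field stabilisation preference between square planar and tetrahedral, so four ligands adopt the sterically favoured tetrahedral geometry. → tetrahedral.
For [Pt(OH)(H₂O)(py)₂]⁺: Summing ligand charges against the +1 overall charge gives an oxidation state of +2 for platinum. Group 10 minus oxidation state 2 gives a d⁸ configuration. A 5d d⁸ ion has a large crystal-field splitting; square planar leaves the high-energy d_{x²−y²} orbital empty and maximises CFSE. → square planar.

[Sc(ox)₂]−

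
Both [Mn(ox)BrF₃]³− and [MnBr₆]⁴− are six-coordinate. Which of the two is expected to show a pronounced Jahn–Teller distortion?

[Mn(ox)BrF₃]³−: Each oxalate is −2; each bromide is −1; each fluoride is −1; balancing the −3 overall charge requires Mn(III). Manganese is a group-7 element; Mn(III) is therefore d⁴. Bromide, fluoride, and oxalate are weak-field ligands for a first-row metal, so the complex is high-spin. The t₂g³e_g¹ (high-spin) configuration has an unevenly filled e_g set; the Jahn–Teller theorem predicts a tetragonal distortion (typically axial elongation) to lift the degeneracy.
[MnBr₆]⁴−: Each bromide is −1; balancing the −4 overall charge requires Mn(II). Group 7 minus oxidation state 2 gives a d⁵ configuration. Bromide is a weak-field ligand for a first-row metal, so the complex is high-spin. The d⁵ configuration leaves the e_g set evenly filled (or empty) — no strong Jahn–Teller driving force.

[Mn(ox)BrF₃]³−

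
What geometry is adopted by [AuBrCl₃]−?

Each bromide is −1; each chloride is −1; balancing the −1 overall charge requires Au(III).
Au sits in group 11, so the d-electron count is 11 − 3 = 8.
Coordination number: 4.
A 5d d⁸ ion has a large crystal-field splitting; square planar leaves the high-energy d_{x²−y²} orbital empty and maximises CFSE.

square planar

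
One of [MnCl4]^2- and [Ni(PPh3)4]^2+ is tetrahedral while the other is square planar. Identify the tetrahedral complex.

For [MnCl4]^2-: Summing ligand charges against the −2 overall charge gives an oxidation state of +2 for manganese. Manganese is a group-7 element; Mn(II) is therefore d⁵. A high-spin d⁵ ion has zero CFSE in either geometry, so four ligands adopt the sterically favoured tetrahedral geometry. → tetrahedral.
For [Ni(PPh3)4]^2+: Ligand charges: triphenylphosphine is neutral. With an overall charge of +2 the nickel centre must be in the +2 oxidation state. Ni sits in group 10, so the d-electron count is 10 − 2 = 8. Triphenylphosphine is a strong-field ligand (high in the spectrochemical series). A 3d d⁸ ion with strong-field ligands gains enough CFSE to favour square planar over tetrahedral. → square planar.

[MnCl4]^2-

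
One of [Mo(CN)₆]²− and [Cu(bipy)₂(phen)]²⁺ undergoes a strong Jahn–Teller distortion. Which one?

[Cu(bipy)₂(phen)]²⁺

[Mo(CN)₆]²−: Summing ligand charges against the −2 overall charge gives an oxidation state of +4 for molybdenum. Mo sits in group 6, so the d-electron count is 6 − 4 = 2. The d² configuration leaves the e_g set evenly filled (or empty) — no strong Jahn–Teller driving force.
[Cu(bipy)₂(phen)]²⁺: 2,2′-bipyridine is neutral; 1,10-phenanthroline is neutral; balancing the +2 overall charge requires Cu(II). Group 11 minus oxidation state 2 gives a d⁹ configuration. The t₂g⁶e_g³ configuration has an unevenly filled e_g set; the Jahn–Teller theorem predicts a tetragonal distortion (typically axial elongation) to lift the degeneracy.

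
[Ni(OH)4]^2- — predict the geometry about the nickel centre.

Each hydroxide is −1; balancing the −2 overall charge requires Ni(II).
Ni sits in group 10, so the d-electron count is 10 − 2 = 8.
Coordination number: 4.
Hydroxide is a weak-field ligand.
With weak-field ligands the CFSE gain from square planar is small, so a 3d d⁸ ion takes the sterically preferred tetrahedral geometry.

tetrahedral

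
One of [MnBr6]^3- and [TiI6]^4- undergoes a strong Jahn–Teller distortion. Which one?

[MnBr6]^3-

[MnBr6]^3-: Each bromide is −1; balancing the −3 overall charge requires Mn(III). Group 7 minus oxidation state 3 gives a d⁴ configuration. Bromide is a weak-field ligand for a first-row metal, so the complex is high-spin. The t₂g³e_g¹ (high-spin) configuration has an unevenly filled e_g set; the Jahn–Teller theorem predicts a tetragonal distortion (typically axial elongation) to lift the degeneracy.
[TiI6]^4-: Each iodide is −1; balancing the −4 overall charge requires Ti(II). Titanium is a group-4 element; Ti(II) is therefore d². The d² configuration leaves the e_g set evenly filled (or empty) — no strong Jahn–Teller driving force.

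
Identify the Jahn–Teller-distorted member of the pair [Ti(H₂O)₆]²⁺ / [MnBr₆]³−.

[Ti(H₂O)₆]²⁺: Ligand charges: water is neutral. With an overall charge of +2 the titanium centre must be in the +2 oxidation state. Titanium is a group-4 element; Ti(II) is therefore d². The d² configuration leaves the e_g set evenly filled (or empty) — no strong Jahn–Teller driving force.
[MnBr₆]³−: Summing ligand charges against the −3 overall charge gives an oxidation state of +3 for manganese. Mn sits in group 7, so the d-electron count is 7 − 3 = 4. Bromide is a weak-field ligand for a first-row metal, so the complex is high-spin. The t₂g³e_g¹ (high-spin) configuration has an unevenly filled e_g set; the Jahn–Teller theorem predicts a tetragonal distortion (typically axial elongation) to lift the degeneracy.

[MnBr₆]³−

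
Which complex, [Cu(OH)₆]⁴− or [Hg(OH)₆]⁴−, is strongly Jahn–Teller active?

[Cu(OH)₆]⁴−

[Cu(OH)₆]⁴−: Ligand charges: each hydroxide is −1. With an overall charge of −4 the copper centre must be in the +2 oxidation state. Cu sits in group 11, so the d-electron count is 11 − 2 = 9. The t₂g⁶e_g³ configuration has an unevenly filled e_g set; the Jahn–Teller theorem predicts a tetragonal distortion (typically axial elongation) to lift the degeneracy.
[Hg(OH)₆]⁴−: Ligand charges: each hydroxide is −1. With an overall charge of −4 the mercury centre must be in the +2 oxidation state. Group 12 minus oxidation state 2 gives a d¹⁰ configuration. The d¹⁰ configuration leaves the e_g set evenly filled (or empty) — no strong Jahn–Teller driving force.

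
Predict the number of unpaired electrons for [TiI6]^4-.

2 unpaired electrons

Each iodide is −1; balancing the −4 overall charge requires Ti(II).
Titanium is a group-4 element; Ti(II) is therefore d².
In an octahedral field the d² configuration is t₂g²e_g⁰ (only one arrangement possible), giving 2 unpaired electrons.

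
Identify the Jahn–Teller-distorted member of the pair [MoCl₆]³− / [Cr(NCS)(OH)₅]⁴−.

[MoCl₆]³−: Summing ligand charges against the −3 overall charge gives an oxidation state of +3 for molybdenum. Molybdenum is a group-6 element; Mo(III) is therefore d³. The d³ configuration leaves the e_g set evenly filled (or empty) — no strong Jahn–Teller driving force.
[Cr(NCS)(OH)₅]⁴−: Each isothiocyanate is −1; each hydroxide is −1; balancing the −4 overall charge requires Cr(II). Cr sits in group 6, so the d-electron count is 6 − 2 = 4. Hydroxide and isothiocyanate are weak-field ligands for a first-row metal, so the complex is high-spin. The t₂g³e_g¹ (high-spin) configuration has an unevenly filled e_g set; the Jahn–Teller theorem predicts a tetragonal distortion (typically axial elongation) to lift the degeneracy.

[Cr(NCS)(OH)₅]⁴−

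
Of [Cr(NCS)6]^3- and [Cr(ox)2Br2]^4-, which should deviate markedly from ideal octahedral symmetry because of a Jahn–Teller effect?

[Cr(NCS)6]^3-: Ligand charges: each isothiocyanate is −1. With an overall charge of −3 the chromium centre must be in the +3 oxidation state. Chromium is a group-6 element; Cr(III) is therefore d³. The d³ configuration leaves the e_g set evenly filled (or empty) — no strong Jahn–Teller driving force.
[Cr(ox)2Br2]^4-: Each oxalate is −2; each bromide is −1; balancing the −4 overall charge requires Cr(II). Group 6 minus oxidation state 2 gives a d⁴ configuration. Bromide and oxalate are weak-field ligands for a first-row metal, so the complex is high-spin. The t₂g³e_g¹ (high-spin) configuration has an unevenly filled e_g set; the Jahn–Teller theorem predicts a tetragonal distortion (typically axial elongation) to lift the degeneracy.

[Cr(ox)2Br2]^4-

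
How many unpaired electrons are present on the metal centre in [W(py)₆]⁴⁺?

Summing ligand charges against the +4 overall charge gives an oxidation state of +4 for tungsten.
Group 6 minus oxidation state 4 gives a d² configuration.
In an octahedral field the d² configuration is t₂g²e_g⁰ (only one arrangement possible), giving 2 unpaired electrons.

2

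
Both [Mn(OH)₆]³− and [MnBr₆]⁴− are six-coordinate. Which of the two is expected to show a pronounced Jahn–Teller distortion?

[Mn(OH)₆]³−

[Mn(OH)₆]³−: Summing ligand charges against the −3 overall charge gives an oxidation state of +3 for manganese. Mn sits in group 7, so the d-electron count is 7 − 3 = 4. Hydroxide is a weak-field ligand for a first-row metal, so the complex is high-spin. The t₂g³e_g¹ (high-spin) configuration has an unevenly filled e_g set; the Jahn–Teller theorem predicts a tetragonal distortion (typically axial elongation) to lift the degeneracy.
[MnBr₆]⁴−: Each bromide is −1; balancing the −4 overall charge requires Mn(II). Manganese is a group-7 element; Mn(II) is therefore d⁵. Bromide is a weak-field ligand for a first-row metal, so the complex is high-spin. The d⁵ configuration leaves the e_g set evenly filled (or empty) — no strong Jahn–Teller driving force.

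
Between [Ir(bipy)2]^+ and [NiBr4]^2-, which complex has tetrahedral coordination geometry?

[NiBr4]^2-

For [Ir(bipy)2]^+: 2,2′-bipyridine is neutral; balancing the +1 overall charge requires Ir(I). Ir sits in group 9, so the d-electron count is 9 − 1 = 8. A 5d d⁸ ion has a large crystal-field splitting; square planar leaves the high-energy d_{x²−y²} orbital empty and maximises CFSE. → square planar.
For [NiBr4]^2-: Summing ligand charges against the −2 overall charge gives an oxidation state of +2 for nickel. Ni sits in group 10, so the d-electron count is 10 − 2 = 8. Bromide is a weak-field ligand. With weak-field ligands the CFSE gain from square planar is small, so a 3d d⁸ ion takes the sterically preferred tetrahedral geometry. → tetrahedral.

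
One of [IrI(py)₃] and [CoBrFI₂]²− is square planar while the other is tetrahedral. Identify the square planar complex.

For [IrI(py)₃]: Ligand charges: each iodide is −1; pyridine is neutral. With an overall charge of 0 the iridium centre must be in the +1 oxidation state. Ir sits in group 9, so the d-electron count is 9 − 1 = 8. A 5d d⁸ ion has a large crystal-field splitting; square planar leaves the high-energy d_{x²−y²} orbital empty and maximises CFSE. → square planar.
For [CoBrFI₂]²−: Ligand charges: each bromide is −1; each fluoride is −1; each iodide is −1. With an overall charge of −2 the cobalt centre must be in the +2 oxidation state. Group 9 minus oxidation state 2 gives a d⁷ configuration. For a high-spin 3d d⁷ ion with weak-field ligands the small Δₜ gives little square-planar CFSE advantage, so four ligands adopt the sterically favoured tetrahedral geometry. → tetrahedral.

[IrI(py)₃]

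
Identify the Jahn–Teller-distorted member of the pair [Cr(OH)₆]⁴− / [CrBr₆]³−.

[Cr(OH)₆]⁴−: Each hydroxide is −1; balancing the −4 overall charge requires Cr(II). Group 6 minus oxidation state 2 gives a d⁴ configuration. Hydroxide is a weak-field ligand for a first-row metal, so the complex is high-spin. The t₂g³e_g¹ (high-spin) configuration has an unevenly filled e_g set; the Jahn–Teller theorem predicts a tetragonal distortion (typically axial elongation) to lift the degeneracy.
[CrBr₆]³−: Summing ligand charges against the −3 overall charge gives an oxidation state of +3 for chromium. Chromium is a group-6 element; Cr(III) is therefore d³. The d³ configuration leaves the e_g set evenly filled (or empty) — no strong Jahn–Teller driving force.

[Cr(OH)₆]⁴−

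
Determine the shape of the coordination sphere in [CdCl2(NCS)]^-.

trigonal planar

Ligand charges: each chloride is −1; each isothiocyanate is −1. With an overall charge of −1 the cadmium centre must be in the +2 oxidation state.
Cd sits in group 12, so the d-electron count is 12 − 2 = 10.
Coordination number: 3.
Three ligands around a d¹⁰ centre minimise repulsion in a trigonal-planar arrangement.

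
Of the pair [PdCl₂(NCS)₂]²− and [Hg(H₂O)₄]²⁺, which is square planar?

[PdCl₂(NCS)₂]²−

For [PdCl₂(NCS)₂]²−: Each chloride is −1; each isothiocyanate is −1; balancing the −2 overall charge requires Pd(II). Palladium is a group-10 element; Pd(II) is therefore d⁸. A 4d d⁸ ion has a large crystal-field splitting; square planar leaves the high-energy d_{x²−y²} orbital empty and maximises CFSE. → square planar.
For [Hg(H₂O)₄]²⁺: Ligand charges: water is neutral. With an overall charge of +2 the mercury centre must be in the +2 oxidation state. Group 12 minus oxidation state 2 gives a d¹⁰ configuration. A d¹⁰ ion has no crystal-field stabilisation preference between square planar and tetrahedral, so four ligands adopt the sterically favoured tetrahedral geometry. → tetrahedral.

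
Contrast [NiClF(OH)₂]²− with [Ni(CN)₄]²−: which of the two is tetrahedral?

For [NiClF(OH)₂]²−: Each chloride is −1; each fluoride is −1; each hydroxide is −1; balancing the −2 overall charge requires Ni(II). Ni sits in group 10, so the d-electron count is 10 − 2 = 8. Chloride, fluoride, and hydroxide are weak-field ligands. With weak-field ligands the CFSE gain from square planar is small, so a 3d d⁸ ion takes the sterically preferred tetrahedral geometry. → tetrahedral.
For [Ni(CN)₄]²−: Ligand charges: each cyanide is −1. With an overall charge of −2 the nickel centre must be in the +2 oxidation state. Nickel is a group-10 element; Ni(II) is therefore d⁸. Cyanide is a strong-field ligand (high in the spectrochemical series). A 3d d⁸ ion with strong-field ligands gains enough CFSE to favour square planar over tetrahedral. → square planar.

[NiClF(OH)₂]²−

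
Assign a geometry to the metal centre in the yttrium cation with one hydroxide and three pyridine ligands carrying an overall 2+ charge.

Summing ligand charges against the +2 overall charge gives an oxidation state of +3 for yttrium.
Group 3 minus oxidation state 3 gives a d⁰ configuration.
With 4 monodentate ligands the coordination number is 4.
A d⁰ ion has no crystal-field stabilisation preference between square planar and tetrahedral, so four ligands adopt the sterically favoured tetrahedral geometry.

tetrahedral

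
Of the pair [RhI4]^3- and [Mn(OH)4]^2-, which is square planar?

For [RhI4]^3-: Summing ligand charges against the −3 overall charge gives an oxidation state of +1 for rhodium. Rh sits in group 9, so the d-electron count is 9 − 1 = 8. A 4d d⁸ ion has a large crystal-field splitting; square planar leaves the high-energy d_{x²−y²} orbital empty and maximises CFSE. → square planar.
For [Mn(OH)4]^2-: Ligand charges: each hydroxide is −1. With an overall charge of −2 the manganese centre must be in the +2 oxidation state. Manganese is a group-7 element; Mn(II) is therefore d⁵. A high-spin d⁵ ion has zero CFSE in either geometry, so four ligands adopt the sterically favoured tetrahedral geometry. → tetrahedral.

[RhI4]^3-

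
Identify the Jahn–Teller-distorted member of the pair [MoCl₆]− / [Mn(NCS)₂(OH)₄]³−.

[Mn(NCS)₂(OH)₄]³−

[MoCl₆]−: Summing ligand charges against the −1 overall charge gives an oxidation state of +5 for molybdenum. Mo sits in group 6, so the d-electron count is 6 − 5 = 1. The d¹ configuration leaves the e_g set evenly filled (or empty) — no strong Jahn–Teller driving force.
[Mn(NCS)₂(OH)₄]³−: Ligand charges: each isothiocyanate is −1; each hydroxide is −1. With an overall charge of −3 the manganese centre must be in the +3 oxidation state. Mn sits in group 7, so the d-electron count is 7 − 3 = 4. Hydroxide and isothiocyanate are weak-field ligands for a first-row metal, so the complex is high-spin. The t₂g³e_g¹ (high-spin) configuration has an unevenly filled e_g set; the Jahn–Teller theorem predicts a tetragonal distortion (typically axial elongation) to lift the degeneracy.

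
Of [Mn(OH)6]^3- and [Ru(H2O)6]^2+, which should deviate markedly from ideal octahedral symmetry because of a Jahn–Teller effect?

[Mn(OH)6]^3-

[Mn(OH)6]^3-: Summing ligand charges against the −3 overall charge gives an oxidation state of +3 for manganese. Group 7 minus oxidation state 3 gives a d⁴ configuration. Hydroxide is a weak-field ligand for a first-row metal, so the complex is high-spin. The t₂g³e_g¹ (high-spin) configuration has an unevenly filled e_g set; the Jahn–Teller theorem predicts a tetragonal distortion (typically axial elongation) to lift the degeneracy.
[Ru(H2O)6]^2+: Ligand charges: water is neutral. With an overall charge of +2 the ruthenium centre must be in the +2 oxidation state. Group 8 minus oxidation state 2 gives a d⁶ configuration. A 4d ion has a large Δₒ and is invariably low-spin. The d⁶ configuration leaves the e_g set evenly filled (or empty) — no strong Jahn–Teller driving force.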